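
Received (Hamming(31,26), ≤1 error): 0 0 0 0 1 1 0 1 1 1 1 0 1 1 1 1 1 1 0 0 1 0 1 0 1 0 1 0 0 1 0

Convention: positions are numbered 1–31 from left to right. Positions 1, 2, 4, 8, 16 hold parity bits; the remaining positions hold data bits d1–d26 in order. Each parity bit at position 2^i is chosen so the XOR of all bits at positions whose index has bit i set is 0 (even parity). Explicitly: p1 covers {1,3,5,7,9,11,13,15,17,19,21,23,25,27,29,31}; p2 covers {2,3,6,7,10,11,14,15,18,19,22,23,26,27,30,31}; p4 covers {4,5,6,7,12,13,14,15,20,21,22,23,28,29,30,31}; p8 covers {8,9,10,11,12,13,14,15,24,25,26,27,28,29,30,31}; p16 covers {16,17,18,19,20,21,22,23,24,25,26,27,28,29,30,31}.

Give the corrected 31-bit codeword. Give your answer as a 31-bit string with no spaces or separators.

0100110111101111110010101010010

s1 (pos 1,3,5,7,9,11,13,15,17,19,21,23,25,27,29,31): 0⊕0⊕1⊕0⊕1⊕1⊕1⊕1⊕1⊕0⊕1⊕1⊕1⊕1⊕0⊕0 = 0
s2 (pos 2,3,6,7,10,11,14,15,18,19,22,23,26,27,30,31): 0⊕0⊕1⊕0⊕1⊕1⊕1⊕1⊕1⊕0⊕0⊕1⊕0⊕1⊕1⊕0 = 1
s4 (pos 4,5,6,7,12,13,14,15,20,21,22,23,28,29,30,31): 0⊕1⊕1⊕0⊕0⊕1⊕1⊕1⊕0⊕1⊕0⊕1⊕0⊕0⊕1⊕0 = 0
s8 (pos 8,9,10,11,12,13,14,15,24,25,26,27,28,29,30,31): 1⊕1⊕1⊕1⊕0⊕1⊕1⊕1⊕0⊕1⊕0⊕1⊕0⊕0⊕1⊕0 = 0
s16 (pos 16,17,18,19,20,21,22,23,24,25,26,27,28,29,30,31): 1⊕1⊕1⊕0⊕0⊕1⊕0⊕1⊕0⊕1⊕0⊕1⊕0⊕0⊕1⊕0 = 0
Syndrome s16…s1 = 00010 → error at position 2.
Flip position 2: 0000110111101111110010101010010 → 0100110111101111110010101010010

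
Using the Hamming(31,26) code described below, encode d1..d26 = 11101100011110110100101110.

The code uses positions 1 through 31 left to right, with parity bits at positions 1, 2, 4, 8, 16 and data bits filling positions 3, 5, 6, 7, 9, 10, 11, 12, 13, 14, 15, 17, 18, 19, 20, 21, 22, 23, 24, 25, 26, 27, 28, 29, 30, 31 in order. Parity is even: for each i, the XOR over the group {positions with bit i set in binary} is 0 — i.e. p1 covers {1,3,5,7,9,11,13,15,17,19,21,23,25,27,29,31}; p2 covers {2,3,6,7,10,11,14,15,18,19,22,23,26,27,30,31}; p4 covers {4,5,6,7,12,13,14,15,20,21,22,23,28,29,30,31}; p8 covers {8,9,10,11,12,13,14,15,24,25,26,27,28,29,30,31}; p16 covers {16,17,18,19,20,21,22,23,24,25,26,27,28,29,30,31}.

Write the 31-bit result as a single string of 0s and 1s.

0110110011000111110110100101110

Place data at non-parity positions: p1 p2 1 p4 1 1 0 p8 1 1 0 0 0 1 1 p16 1 1 0 1 1 0 1 0 0 1 0 1 1 1 0
p1 (pos 1,3,5,7,9,11,13,15,17,19,21,23,25,27,29,31): XOR of data positions = 1⊕1⊕0⊕1⊕0⊕0⊕1⊕1⊕0⊕1⊕1⊕0⊕0⊕1⊕0 = 0
p2 (pos 2,3,6,7,10,11,14,15,18,19,22,23,26,27,30,31): XOR of data positions = 1⊕1⊕0⊕1⊕0⊕1⊕1⊕1⊕0⊕0⊕1⊕1⊕0⊕1⊕0 = 1
p4 (pos 4,5,6,7,12,13,14,15,20,21,22,23,28,29,30,31): XOR of data positions = 1⊕1⊕0⊕0⊕0⊕1⊕1⊕1⊕1⊕0⊕1⊕1⊕1⊕1⊕0 = 0
p8 (pos 8,9,10,11,12,13,14,15,24,25,26,27,28,29,30,31): XOR of data positions = 1⊕1⊕0⊕0⊕0⊕1⊕1⊕0⊕0⊕1⊕0⊕1⊕1⊕1⊕0 = 0
p16 (pos 16,17,18,19,20,21,22,23,24,25,26,27,28,29,30,31): XOR of data positions = 1⊕1⊕0⊕1⊕1⊕0⊕1⊕0⊕0⊕1⊕0⊕1⊕1⊕1⊕0 = 1
Codeword: 0110110011000111110110100101110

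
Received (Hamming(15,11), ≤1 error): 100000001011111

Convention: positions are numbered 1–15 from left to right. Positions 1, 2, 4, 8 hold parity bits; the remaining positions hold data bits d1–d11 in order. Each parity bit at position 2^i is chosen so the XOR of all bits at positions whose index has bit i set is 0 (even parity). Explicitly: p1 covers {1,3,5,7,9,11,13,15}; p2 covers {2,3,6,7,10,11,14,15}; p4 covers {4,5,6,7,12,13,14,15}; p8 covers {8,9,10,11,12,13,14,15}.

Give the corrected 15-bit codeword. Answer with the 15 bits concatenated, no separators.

s1 (pos 1,3,5,7,9,11,13,15): 1⊕0⊕0⊕0⊕1⊕1⊕1⊕1 = 1
s2 (pos 2,3,6,7,10,11,14,15): 0⊕0⊕0⊕0⊕0⊕1⊕1⊕1 = 1
s4 (pos 4,5,6,7,12,13,14,15): 0⊕0⊕0⊕0⊕1⊕1⊕1⊕1 = 0
s8 (pos 8,9,10,11,12,13,14,15): 0⊕1⊕0⊕1⊕1⊕1⊕1⊕1 = 0
Syndrome s8…s1 = 0011 → error at position 3.
Flip position 3: 100000001011111 → 101000001011111

101000001011111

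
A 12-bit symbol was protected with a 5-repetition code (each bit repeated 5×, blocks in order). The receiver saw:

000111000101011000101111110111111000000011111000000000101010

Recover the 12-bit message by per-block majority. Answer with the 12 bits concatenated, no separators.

Block 1 (00011): 2 ones → 0
Block 2 (10001): 2 ones → 0
Block 3 (01011): 3 ones → 1
Block 4 (00010): 1 one → 0
Block 5 (11111): 5 ones → 1
Block 6 (10111): 4 ones → 1
Block 7 (11100): 3 ones → 1
Block 8 (00000): 0 ones → 0
Block 9 (11111): 5 ones → 1
Block 10 (00000): 0 ones → 0
Block 11 (00001): 1 one → 0
Block 12 (01010): 2 ones → 0

001011101000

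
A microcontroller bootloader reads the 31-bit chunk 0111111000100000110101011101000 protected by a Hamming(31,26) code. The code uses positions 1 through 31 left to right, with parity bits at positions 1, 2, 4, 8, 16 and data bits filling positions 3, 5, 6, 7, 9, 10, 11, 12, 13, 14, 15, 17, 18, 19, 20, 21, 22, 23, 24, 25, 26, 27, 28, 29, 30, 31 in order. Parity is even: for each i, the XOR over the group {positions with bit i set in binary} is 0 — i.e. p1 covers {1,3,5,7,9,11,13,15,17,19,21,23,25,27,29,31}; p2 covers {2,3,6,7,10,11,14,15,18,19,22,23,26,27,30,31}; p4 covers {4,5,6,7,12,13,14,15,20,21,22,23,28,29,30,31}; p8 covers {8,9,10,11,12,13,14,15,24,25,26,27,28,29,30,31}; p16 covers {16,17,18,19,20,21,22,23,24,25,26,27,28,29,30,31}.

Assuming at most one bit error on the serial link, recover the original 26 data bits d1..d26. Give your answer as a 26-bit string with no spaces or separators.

11110011000110101011101000

s1 (pos 1,3,5,7,9,11,13,15,17,19,21,23,25,27,29,31): 0⊕1⊕1⊕1⊕0⊕1⊕0⊕0⊕1⊕0⊕0⊕0⊕1⊕0⊕0⊕0 = 0
s2 (pos 2,3,6,7,10,11,14,15,18,19,22,23,26,27,30,31): 1⊕1⊕1⊕1⊕0⊕1⊕0⊕0⊕1⊕0⊕1⊕0⊕1⊕0⊕0⊕0 = 0
s4 (pos 4,5,6,7,12,13,14,15,20,21,22,23,28,29,30,31): 1⊕1⊕1⊕1⊕0⊕0⊕0⊕0⊕1⊕0⊕1⊕0⊕1⊕0⊕0⊕0 = 1
s8 (pos 8,9,10,11,12,13,14,15,24,25,26,27,28,29,30,31): 0⊕0⊕0⊕1⊕0⊕0⊕0⊕0⊕1⊕1⊕1⊕0⊕1⊕0⊕0⊕0 = 1
s16 (pos 16,17,18,19,20,21,22,23,24,25,26,27,28,29,30,31): 0⊕1⊕1⊕0⊕1⊕0⊕1⊕0⊕1⊕1⊕1⊕0⊕1⊕0⊕0⊕0 = 0
Syndrome s16…s1 = 01100 → error at position 12.
Flip position 12: 0111111000100000110101011101000 → 0111111000110000110101011101000
Read data bits from positions 3,5,6,7,9,10,11,12,13,14,15,17,18,19,20,21,22,23,24,25,26,27,28,29,30,31: 11110011000110101011101000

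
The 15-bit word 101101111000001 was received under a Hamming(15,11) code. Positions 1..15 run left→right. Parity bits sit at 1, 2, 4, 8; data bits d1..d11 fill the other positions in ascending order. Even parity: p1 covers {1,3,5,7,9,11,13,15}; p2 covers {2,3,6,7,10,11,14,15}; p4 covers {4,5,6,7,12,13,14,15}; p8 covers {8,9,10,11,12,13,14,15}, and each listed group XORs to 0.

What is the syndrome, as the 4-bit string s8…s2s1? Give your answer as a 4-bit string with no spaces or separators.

s1 (pos 1,3,5,7,9,11,13,15): 1⊕1⊕0⊕1⊕1⊕0⊕0⊕1 = 1
s2 (pos 2,3,6,7,10,11,14,15): 0⊕1⊕1⊕1⊕0⊕0⊕0⊕1 = 0
s4 (pos 4,5,6,7,12,13,14,15): 1⊕0⊕1⊕1⊕0⊕0⊕0⊕1 = 0
s8 (pos 8,9,10,11,12,13,14,15): 1⊕1⊕0⊕0⊕0⊕0⊕0⊕1 = 1
Syndrome s8…s1 = 1001 → error at position 9.

1001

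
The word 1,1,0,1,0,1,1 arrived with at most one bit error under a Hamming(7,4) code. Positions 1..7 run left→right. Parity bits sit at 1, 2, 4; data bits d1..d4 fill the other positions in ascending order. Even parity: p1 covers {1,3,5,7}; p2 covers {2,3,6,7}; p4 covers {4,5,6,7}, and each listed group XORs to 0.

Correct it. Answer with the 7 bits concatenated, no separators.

1101001

s1 (pos 1,3,5,7): 1⊕0⊕0⊕1 = 0
s2 (pos 2,3,6,7): 1⊕0⊕1⊕1 = 1
s4 (pos 4,5,6,7): 1⊕0⊕1⊕1 = 1
Syndrome s4…s1 = 110 → error at position 6.
Flip position 6: 1101011 → 1101001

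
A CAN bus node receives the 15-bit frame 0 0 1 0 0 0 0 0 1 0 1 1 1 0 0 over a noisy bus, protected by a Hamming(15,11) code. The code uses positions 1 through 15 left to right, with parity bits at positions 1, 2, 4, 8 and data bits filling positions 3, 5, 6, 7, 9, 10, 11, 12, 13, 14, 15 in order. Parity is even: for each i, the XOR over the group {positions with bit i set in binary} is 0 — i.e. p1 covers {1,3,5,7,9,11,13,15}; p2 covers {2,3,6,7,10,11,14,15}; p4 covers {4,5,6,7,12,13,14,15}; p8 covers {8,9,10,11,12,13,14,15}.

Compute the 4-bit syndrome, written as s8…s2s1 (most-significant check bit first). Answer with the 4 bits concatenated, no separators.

0000

s1 (pos 1,3,5,7,9,11,13,15): 0⊕1⊕0⊕0⊕1⊕1⊕1⊕0 = 0
s2 (pos 2,3,6,7,10,11,14,15): 0⊕1⊕0⊕0⊕0⊕1⊕0⊕0 = 0
s4 (pos 4,5,6,7,12,13,14,15): 0⊕0⊕0⊕0⊕1⊕1⊕0⊕0 = 0
s8 (pos 8,9,10,11,12,13,14,15): 0⊕1⊕0⊕1⊕1⊕1⊕0⊕0 = 0
Syndrome s8…s1 = 0000 → no error.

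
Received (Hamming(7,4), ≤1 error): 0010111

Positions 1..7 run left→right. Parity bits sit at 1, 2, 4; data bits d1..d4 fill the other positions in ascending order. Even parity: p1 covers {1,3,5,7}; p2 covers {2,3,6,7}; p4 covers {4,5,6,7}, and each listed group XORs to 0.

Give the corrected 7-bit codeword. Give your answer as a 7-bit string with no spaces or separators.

0010110

s1 (pos 1,3,5,7): 0⊕1⊕1⊕1 = 1
s2 (pos 2,3,6,7): 0⊕1⊕1⊕1 = 1
s4 (pos 4,5,6,7): 0⊕1⊕1⊕1 = 1
Syndrome s4…s1 = 111 → error at position 7.
Flip position 7: 0010111 → 0010110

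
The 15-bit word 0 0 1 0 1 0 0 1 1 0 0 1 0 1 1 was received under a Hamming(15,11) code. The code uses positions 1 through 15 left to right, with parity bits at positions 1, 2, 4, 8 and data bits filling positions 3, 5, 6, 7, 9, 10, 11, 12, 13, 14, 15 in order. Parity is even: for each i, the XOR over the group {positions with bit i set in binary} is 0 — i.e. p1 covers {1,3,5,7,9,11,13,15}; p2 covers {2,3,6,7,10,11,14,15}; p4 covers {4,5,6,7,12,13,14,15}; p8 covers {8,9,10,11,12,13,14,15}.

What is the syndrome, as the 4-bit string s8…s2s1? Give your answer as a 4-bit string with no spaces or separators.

s1 (pos 1,3,5,7,9,11,13,15): 0⊕1⊕1⊕0⊕1⊕0⊕0⊕1 = 0
s2 (pos 2,3,6,7,10,11,14,15): 0⊕1⊕0⊕0⊕0⊕0⊕1⊕1 = 1
s4 (pos 4,5,6,7,12,13,14,15): 0⊕1⊕0⊕0⊕1⊕0⊕1⊕1 = 0
s8 (pos 8,9,10,11,12,13,14,15): 1⊕1⊕0⊕0⊕1⊕0⊕1⊕1 = 1
Syndrome s8…s1 = 1010 → error at position 10.

1010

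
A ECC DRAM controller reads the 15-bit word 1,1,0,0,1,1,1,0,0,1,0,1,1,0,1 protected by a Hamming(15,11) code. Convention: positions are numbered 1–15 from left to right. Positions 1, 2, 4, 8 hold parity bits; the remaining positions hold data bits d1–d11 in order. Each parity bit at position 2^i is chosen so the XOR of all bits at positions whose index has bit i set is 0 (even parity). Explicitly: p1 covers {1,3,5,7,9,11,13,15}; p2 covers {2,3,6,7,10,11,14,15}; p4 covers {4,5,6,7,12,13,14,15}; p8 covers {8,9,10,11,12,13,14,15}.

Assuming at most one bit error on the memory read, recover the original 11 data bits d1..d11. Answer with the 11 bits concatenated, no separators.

s1 (pos 1,3,5,7,9,11,13,15): 1⊕0⊕1⊕1⊕0⊕0⊕1⊕1 = 1
s2 (pos 2,3,6,7,10,11,14,15): 1⊕0⊕1⊕1⊕1⊕0⊕0⊕1 = 1
s4 (pos 4,5,6,7,12,13,14,15): 0⊕1⊕1⊕1⊕1⊕1⊕0⊕1 = 0
s8 (pos 8,9,10,11,12,13,14,15): 0⊕0⊕1⊕0⊕1⊕1⊕0⊕1 = 0
Syndrome s8…s1 = 0011 → error at position 3.
Flip position 3: 110011100101101 → 111011100101101
Read data bits from positions 3,5,6,7,9,10,11,12,13,14,15: 11110101101

11110101101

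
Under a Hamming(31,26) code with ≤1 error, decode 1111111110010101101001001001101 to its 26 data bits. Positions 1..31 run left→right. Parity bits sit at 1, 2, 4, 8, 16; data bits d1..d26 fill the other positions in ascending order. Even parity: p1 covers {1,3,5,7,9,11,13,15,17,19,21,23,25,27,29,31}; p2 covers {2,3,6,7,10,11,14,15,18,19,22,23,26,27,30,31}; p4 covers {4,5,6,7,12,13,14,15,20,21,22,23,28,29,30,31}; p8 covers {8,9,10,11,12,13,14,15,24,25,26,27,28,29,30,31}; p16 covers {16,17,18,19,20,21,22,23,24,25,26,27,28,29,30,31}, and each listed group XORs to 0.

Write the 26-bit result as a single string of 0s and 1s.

11111001010101001001001101

s1 (pos 1,3,5,7,9,11,13,15,17,19,21,23,25,27,29,31): 1⊕1⊕1⊕1⊕1⊕0⊕0⊕0⊕1⊕1⊕0⊕0⊕1⊕0⊕1⊕1 = 0
s2 (pos 2,3,6,7,10,11,14,15,18,19,22,23,26,27,30,31): 1⊕1⊕1⊕1⊕0⊕0⊕1⊕0⊕0⊕1⊕1⊕0⊕0⊕0⊕0⊕1 = 0
s4 (pos 4,5,6,7,12,13,14,15,20,21,22,23,28,29,30,31): 1⊕1⊕1⊕1⊕1⊕0⊕1⊕0⊕0⊕0⊕1⊕0⊕1⊕1⊕0⊕1 = 0
s8 (pos 8,9,10,11,12,13,14,15,24,25,26,27,28,29,30,31): 1⊕1⊕0⊕0⊕1⊕0⊕1⊕0⊕0⊕1⊕0⊕0⊕1⊕1⊕0⊕1 = 0
s16 (pos 16,17,18,19,20,21,22,23,24,25,26,27,28,29,30,31): 1⊕1⊕0⊕1⊕0⊕0⊕1⊕0⊕0⊕1⊕0⊕0⊕1⊕1⊕0⊕1 = 0
Syndrome s16…s1 = 00000 → no error.
Read data bits from positions 3,5,6,7,9,10,11,12,13,14,15,17,18,19,20,21,22,23,24,25,26,27,28,29,30,31: 11111001010101001001001101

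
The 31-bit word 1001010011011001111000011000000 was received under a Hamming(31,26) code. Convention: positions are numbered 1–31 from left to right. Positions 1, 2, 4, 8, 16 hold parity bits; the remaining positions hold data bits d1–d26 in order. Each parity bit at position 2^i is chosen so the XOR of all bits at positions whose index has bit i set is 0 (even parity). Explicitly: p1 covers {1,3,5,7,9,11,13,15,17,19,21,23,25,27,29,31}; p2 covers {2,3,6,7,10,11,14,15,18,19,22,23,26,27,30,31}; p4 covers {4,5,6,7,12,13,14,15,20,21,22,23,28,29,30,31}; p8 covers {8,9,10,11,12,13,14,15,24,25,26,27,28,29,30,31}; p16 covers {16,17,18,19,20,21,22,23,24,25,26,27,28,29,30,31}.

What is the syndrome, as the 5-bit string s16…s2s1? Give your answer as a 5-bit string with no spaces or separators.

s1 (pos 1,3,5,7,9,11,13,15,17,19,21,23,25,27,29,31): 1⊕0⊕0⊕0⊕1⊕0⊕1⊕0⊕1⊕1⊕0⊕0⊕1⊕0⊕0⊕0 = 0
s2 (pos 2,3,6,7,10,11,14,15,18,19,22,23,26,27,30,31): 0⊕0⊕1⊕0⊕1⊕0⊕0⊕0⊕1⊕1⊕0⊕0⊕0⊕0⊕0⊕0 = 0
s4 (pos 4,5,6,7,12,13,14,15,20,21,22,23,28,29,30,31): 1⊕0⊕1⊕0⊕1⊕1⊕0⊕0⊕0⊕0⊕0⊕0⊕0⊕0⊕0⊕0 = 0
s8 (pos 8,9,10,11,12,13,14,15,24,25,26,27,28,29,30,31): 0⊕1⊕1⊕0⊕1⊕1⊕0⊕0⊕1⊕1⊕0⊕0⊕0⊕0⊕0⊕0 = 0
s16 (pos 16,17,18,19,20,21,22,23,24,25,26,27,28,29,30,31): 1⊕1⊕1⊕1⊕0⊕0⊕0⊕0⊕1⊕1⊕0⊕0⊕0⊕0⊕0⊕0 = 0
Syndrome s16…s1 = 00000 → no error.

00000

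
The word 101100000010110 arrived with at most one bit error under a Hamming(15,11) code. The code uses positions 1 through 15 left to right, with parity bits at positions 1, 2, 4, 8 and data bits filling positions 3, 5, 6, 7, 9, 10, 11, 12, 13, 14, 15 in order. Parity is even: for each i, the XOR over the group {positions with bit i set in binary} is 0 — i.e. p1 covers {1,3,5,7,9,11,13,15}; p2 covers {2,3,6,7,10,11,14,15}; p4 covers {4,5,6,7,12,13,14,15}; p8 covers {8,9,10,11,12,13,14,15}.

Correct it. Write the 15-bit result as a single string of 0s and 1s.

101100000010100

s1 (pos 1,3,5,7,9,11,13,15): 1⊕1⊕0⊕0⊕0⊕1⊕1⊕0 = 0
s2 (pos 2,3,6,7,10,11,14,15): 0⊕1⊕0⊕0⊕0⊕1⊕1⊕0 = 1
s4 (pos 4,5,6,7,12,13,14,15): 1⊕0⊕0⊕0⊕0⊕1⊕1⊕0 = 1
s8 (pos 8,9,10,11,12,13,14,15): 0⊕0⊕0⊕1⊕0⊕1⊕1⊕0 = 1
Syndrome s8…s1 = 1110 → error at position 14.
Flip position 14: 101100000010110 → 101100000010100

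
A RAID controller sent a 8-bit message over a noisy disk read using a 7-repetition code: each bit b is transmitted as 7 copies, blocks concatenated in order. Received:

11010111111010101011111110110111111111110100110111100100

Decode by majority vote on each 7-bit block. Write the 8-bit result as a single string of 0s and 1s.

11111110

Block 1 (1101011): 5 ones → 1
Block 2 (1111010): 5 ones → 1
Block 3 (1010111): 5 ones → 1
Block 4 (1111011): 6 ones → 1
Block 5 (0111111): 6 ones → 1
Block 6 (1111101): 6 ones → 1
Block 7 (0011011): 4 ones → 1
Block 8 (1100100): 3 ones → 0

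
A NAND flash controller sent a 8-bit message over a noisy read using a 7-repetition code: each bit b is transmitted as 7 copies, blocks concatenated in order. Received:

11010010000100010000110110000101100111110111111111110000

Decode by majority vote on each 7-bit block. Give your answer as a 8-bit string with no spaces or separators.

10000110

Block 1 (1101001): 4 ones → 1
Block 2 (0000100): 1 one → 0
Block 3 (0100001): 2 ones → 0
Block 4 (1011000): 3 ones → 0
Block 5 (0101100): 3 ones → 0
Block 6 (1111101): 6 ones → 1
Block 7 (1111111): 7 ones → 1
Block 8 (1110000): 3 ones → 0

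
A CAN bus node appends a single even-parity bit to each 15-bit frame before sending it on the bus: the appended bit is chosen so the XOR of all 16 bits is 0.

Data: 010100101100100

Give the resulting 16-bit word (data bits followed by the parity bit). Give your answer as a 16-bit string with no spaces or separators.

0101001011001000

XOR of the 15 data bits: 0⊕1⊕0⊕1⊕0⊕0⊕1⊕0⊕1⊕1⊕0⊕0⊕1⊕0⊕0 = 0
Parity bit = 0 (so all 16 bits XOR to 0).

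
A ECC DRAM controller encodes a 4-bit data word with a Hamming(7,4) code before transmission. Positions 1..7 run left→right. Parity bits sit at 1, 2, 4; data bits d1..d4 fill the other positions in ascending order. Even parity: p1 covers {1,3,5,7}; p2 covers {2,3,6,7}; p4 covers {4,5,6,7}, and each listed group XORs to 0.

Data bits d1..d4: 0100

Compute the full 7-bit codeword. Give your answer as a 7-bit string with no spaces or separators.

1001100

Place data at non-parity positions: p1 p2 0 p4 1 0 0
p1 (pos 1,3,5,7): XOR of data positions = 0⊕1⊕0 = 1
p2 (pos 2,3,6,7): XOR of data positions = 0⊕0⊕0 = 0
p4 (pos 4,5,6,7): XOR of data positions = 1⊕0⊕0 = 1
Codeword: 1001100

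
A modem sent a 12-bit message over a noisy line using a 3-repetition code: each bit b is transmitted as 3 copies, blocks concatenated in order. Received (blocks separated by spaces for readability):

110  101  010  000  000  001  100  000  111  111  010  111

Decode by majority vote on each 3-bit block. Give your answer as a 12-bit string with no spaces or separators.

Block 1 (110): 2 ones → 1
Block 2 (101): 2 ones → 1
Block 3 (010): 1 one → 0
Block 4 (000): 0 ones → 0
Block 5 (000): 0 ones → 0
Block 6 (001): 1 one → 0
Block 7 (100): 1 one → 0
Block 8 (000): 0 ones → 0
Block 9 (111): 3 ones → 1
Block 10 (111): 3 ones → 1
Block 11 (010): 1 one → 0
Block 12 (111): 3 ones → 1

110000001101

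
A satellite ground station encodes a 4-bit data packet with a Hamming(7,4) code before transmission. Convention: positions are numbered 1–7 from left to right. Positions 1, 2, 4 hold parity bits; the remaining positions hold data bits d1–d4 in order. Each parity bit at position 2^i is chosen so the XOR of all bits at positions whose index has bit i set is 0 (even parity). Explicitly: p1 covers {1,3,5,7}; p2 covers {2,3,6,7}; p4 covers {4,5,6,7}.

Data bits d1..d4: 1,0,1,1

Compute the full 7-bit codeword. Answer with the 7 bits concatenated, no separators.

Place data at non-parity positions: p1 p2 1 p4 0 1 1
p1 (pos 1,3,5,7): XOR of data positions = 1⊕0⊕1 = 0
p2 (pos 2,3,6,7): XOR of data positions = 1⊕1⊕1 = 1
p4 (pos 4,5,6,7): XOR of data positions = 0⊕1⊕1 = 0
Codeword: 0110011

0110011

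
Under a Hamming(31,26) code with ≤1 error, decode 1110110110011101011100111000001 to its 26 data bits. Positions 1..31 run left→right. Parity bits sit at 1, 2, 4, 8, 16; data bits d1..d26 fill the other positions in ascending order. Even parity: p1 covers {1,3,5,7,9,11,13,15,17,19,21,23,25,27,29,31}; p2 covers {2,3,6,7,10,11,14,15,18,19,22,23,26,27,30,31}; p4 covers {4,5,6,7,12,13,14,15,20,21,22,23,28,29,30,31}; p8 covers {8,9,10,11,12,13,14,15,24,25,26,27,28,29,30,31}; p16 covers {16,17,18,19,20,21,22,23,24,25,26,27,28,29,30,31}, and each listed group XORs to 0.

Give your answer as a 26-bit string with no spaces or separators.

11101001110011100111000001

s1 (pos 1,3,5,7,9,11,13,15,17,19,21,23,25,27,29,31): 1⊕1⊕1⊕0⊕1⊕0⊕1⊕0⊕0⊕1⊕0⊕1⊕1⊕0⊕0⊕1 = 1
s2 (pos 2,3,6,7,10,11,14,15,18,19,22,23,26,27,30,31): 1⊕1⊕1⊕0⊕0⊕0⊕1⊕0⊕1⊕1⊕0⊕1⊕0⊕0⊕0⊕1 = 0
s4 (pos 4,5,6,7,12,13,14,15,20,21,22,23,28,29,30,31): 0⊕1⊕1⊕0⊕1⊕1⊕1⊕0⊕1⊕0⊕0⊕1⊕0⊕0⊕0⊕1 = 0
s8 (pos 8,9,10,11,12,13,14,15,24,25,26,27,28,29,30,31): 1⊕1⊕0⊕0⊕1⊕1⊕1⊕0⊕1⊕1⊕0⊕0⊕0⊕0⊕0⊕1 = 0
s16 (pos 16,17,18,19,20,21,22,23,24,25,26,27,28,29,30,31): 1⊕0⊕1⊕1⊕1⊕0⊕0⊕1⊕1⊕1⊕0⊕0⊕0⊕0⊕0⊕1 = 0
Syndrome s16…s1 = 00001 → error at position 1.
Flip position 1: 1110110110011101011100111000001 → 0110110110011101011100111000001
Read data bits from positions 3,5,6,7,9,10,11,12,13,14,15,17,18,19,20,21,22,23,24,25,26,27,28,29,30,31: 11101001110011100111000001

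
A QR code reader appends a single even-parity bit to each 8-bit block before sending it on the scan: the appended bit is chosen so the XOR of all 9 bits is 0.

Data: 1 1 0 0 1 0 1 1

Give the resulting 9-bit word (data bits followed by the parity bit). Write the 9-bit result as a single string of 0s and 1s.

XOR of the 8 data bits: 1⊕1⊕0⊕0⊕1⊕0⊕1⊕1 = 1
Parity bit = 1 (so all 9 bits XOR to 0).

110010111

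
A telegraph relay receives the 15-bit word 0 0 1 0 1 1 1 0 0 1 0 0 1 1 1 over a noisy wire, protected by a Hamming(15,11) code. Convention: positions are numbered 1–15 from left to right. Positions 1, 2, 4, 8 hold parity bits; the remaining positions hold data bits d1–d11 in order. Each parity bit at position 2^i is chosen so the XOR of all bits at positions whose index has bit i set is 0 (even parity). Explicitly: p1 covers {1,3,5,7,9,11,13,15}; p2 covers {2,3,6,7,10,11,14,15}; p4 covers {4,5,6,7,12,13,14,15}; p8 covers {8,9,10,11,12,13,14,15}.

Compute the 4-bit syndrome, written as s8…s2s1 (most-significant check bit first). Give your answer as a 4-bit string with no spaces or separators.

s1 (pos 1,3,5,7,9,11,13,15): 0⊕1⊕1⊕1⊕0⊕0⊕1⊕1 = 1
s2 (pos 2,3,6,7,10,11,14,15): 0⊕1⊕1⊕1⊕1⊕0⊕1⊕1 = 0
s4 (pos 4,5,6,7,12,13,14,15): 0⊕1⊕1⊕1⊕0⊕1⊕1⊕1 = 0
s8 (pos 8,9,10,11,12,13,14,15): 0⊕0⊕1⊕0⊕0⊕1⊕1⊕1 = 0
Syndrome s8…s1 = 0001 → error at position 1.

0001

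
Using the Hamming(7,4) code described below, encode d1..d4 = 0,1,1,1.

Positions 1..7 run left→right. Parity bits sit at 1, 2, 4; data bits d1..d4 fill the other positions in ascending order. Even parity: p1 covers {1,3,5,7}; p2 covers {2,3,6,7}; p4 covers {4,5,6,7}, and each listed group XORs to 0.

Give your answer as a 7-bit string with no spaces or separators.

0001111

Place data at non-parity positions: p1 p2 0 p4 1 1 1
p1 (pos 1,3,5,7): XOR of data positions = 0⊕1⊕1 = 0
p2 (pos 2,3,6,7): XOR of data positions = 0⊕1⊕1 = 0
p4 (pos 4,5,6,7): XOR of data positions = 1⊕1⊕1 = 1
Codeword: 0001111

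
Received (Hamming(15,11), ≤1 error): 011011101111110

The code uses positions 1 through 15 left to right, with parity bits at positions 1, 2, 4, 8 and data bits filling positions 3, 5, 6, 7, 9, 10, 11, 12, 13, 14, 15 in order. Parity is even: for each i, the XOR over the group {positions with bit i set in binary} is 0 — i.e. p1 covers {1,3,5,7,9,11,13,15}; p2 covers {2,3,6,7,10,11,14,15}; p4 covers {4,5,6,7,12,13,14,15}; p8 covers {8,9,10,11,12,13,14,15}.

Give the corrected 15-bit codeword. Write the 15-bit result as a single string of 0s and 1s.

s1 (pos 1,3,5,7,9,11,13,15): 0⊕1⊕1⊕1⊕1⊕1⊕1⊕0 = 0
s2 (pos 2,3,6,7,10,11,14,15): 1⊕1⊕1⊕1⊕1⊕1⊕1⊕0 = 1
s4 (pos 4,5,6,7,12,13,14,15): 0⊕1⊕1⊕1⊕1⊕1⊕1⊕0 = 0
s8 (pos 8,9,10,11,12,13,14,15): 0⊕1⊕1⊕1⊕1⊕1⊕1⊕0 = 0
Syndrome s8…s1 = 0010 → error at position 2.
Flip position 2: 011011101111110 → 001011101111110

001011101111110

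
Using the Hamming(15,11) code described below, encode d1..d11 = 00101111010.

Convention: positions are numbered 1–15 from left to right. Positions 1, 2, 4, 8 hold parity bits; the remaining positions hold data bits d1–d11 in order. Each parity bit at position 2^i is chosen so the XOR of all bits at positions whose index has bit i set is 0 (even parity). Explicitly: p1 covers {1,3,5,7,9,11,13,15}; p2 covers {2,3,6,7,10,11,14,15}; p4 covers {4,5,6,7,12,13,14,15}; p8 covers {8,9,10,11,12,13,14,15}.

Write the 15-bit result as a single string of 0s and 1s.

000101011111010

Place data at non-parity positions: p1 p2 0 p4 0 1 0 p8 1 1 1 1 0 1 0
p1 (pos 1,3,5,7,9,11,13,15): XOR of data positions = 0⊕0⊕0⊕1⊕1⊕0⊕0 = 0
p2 (pos 2,3,6,7,10,11,14,15): XOR of data positions = 0⊕1⊕0⊕1⊕1⊕1⊕0 = 0
p4 (pos 4,5,6,7,12,13,14,15): XOR of data positions = 0⊕1⊕0⊕1⊕0⊕1⊕0 = 1
p8 (pos 8,9,10,11,12,13,14,15): XOR of data positions = 1⊕1⊕1⊕1⊕0⊕1⊕0 = 1
Codeword: 000101011111010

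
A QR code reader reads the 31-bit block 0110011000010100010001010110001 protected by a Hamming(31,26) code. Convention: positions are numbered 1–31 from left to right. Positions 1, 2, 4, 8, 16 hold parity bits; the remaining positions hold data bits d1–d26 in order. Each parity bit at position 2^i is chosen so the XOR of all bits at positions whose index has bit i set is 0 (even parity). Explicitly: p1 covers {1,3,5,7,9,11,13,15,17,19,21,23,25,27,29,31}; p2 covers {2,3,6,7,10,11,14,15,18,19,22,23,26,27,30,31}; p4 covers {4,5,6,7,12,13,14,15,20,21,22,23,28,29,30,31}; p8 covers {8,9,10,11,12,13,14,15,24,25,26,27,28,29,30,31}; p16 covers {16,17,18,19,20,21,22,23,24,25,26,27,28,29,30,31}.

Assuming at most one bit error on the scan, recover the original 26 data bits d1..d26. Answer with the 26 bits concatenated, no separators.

s1 (pos 1,3,5,7,9,11,13,15,17,19,21,23,25,27,29,31): 0⊕1⊕0⊕1⊕0⊕0⊕0⊕0⊕0⊕0⊕0⊕0⊕0⊕1⊕0⊕1 = 0
s2 (pos 2,3,6,7,10,11,14,15,18,19,22,23,26,27,30,31): 1⊕1⊕1⊕1⊕0⊕0⊕1⊕0⊕1⊕0⊕1⊕0⊕1⊕1⊕0⊕1 = 0
s4 (pos 4,5,6,7,12,13,14,15,20,21,22,23,28,29,30,31): 0⊕0⊕1⊕1⊕1⊕0⊕1⊕0⊕0⊕0⊕1⊕0⊕0⊕0⊕0⊕1 = 0
s8 (pos 8,9,10,11,12,13,14,15,24,25,26,27,28,29,30,31): 0⊕0⊕0⊕0⊕1⊕0⊕1⊕0⊕1⊕0⊕1⊕1⊕0⊕0⊕0⊕1 = 0
s16 (pos 16,17,18,19,20,21,22,23,24,25,26,27,28,29,30,31): 0⊕0⊕1⊕0⊕0⊕0⊕1⊕0⊕1⊕0⊕1⊕1⊕0⊕0⊕0⊕1 = 0
Syndrome s16…s1 = 00000 → no error.
Read data bits from positions 3,5,6,7,9,10,11,12,13,14,15,17,18,19,20,21,22,23,24,25,26,27,28,29,30,31: 10110001010010001010110001

10110001010010001010110001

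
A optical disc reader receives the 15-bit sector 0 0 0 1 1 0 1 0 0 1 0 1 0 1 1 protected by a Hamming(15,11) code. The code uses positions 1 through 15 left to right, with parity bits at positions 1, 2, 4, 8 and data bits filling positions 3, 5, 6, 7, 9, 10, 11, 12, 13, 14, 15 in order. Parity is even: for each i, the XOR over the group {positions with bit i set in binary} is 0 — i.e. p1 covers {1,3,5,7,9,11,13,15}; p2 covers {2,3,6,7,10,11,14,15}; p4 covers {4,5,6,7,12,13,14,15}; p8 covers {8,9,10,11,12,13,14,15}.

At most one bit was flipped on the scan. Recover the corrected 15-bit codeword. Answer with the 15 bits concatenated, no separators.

s1 (pos 1,3,5,7,9,11,13,15): 0⊕0⊕1⊕1⊕0⊕0⊕0⊕1 = 1
s2 (pos 2,3,6,7,10,11,14,15): 0⊕0⊕0⊕1⊕1⊕0⊕1⊕1 = 0
s4 (pos 4,5,6,7,12,13,14,15): 1⊕1⊕0⊕1⊕1⊕0⊕1⊕1 = 0
s8 (pos 8,9,10,11,12,13,14,15): 0⊕0⊕1⊕0⊕1⊕0⊕1⊕1 = 0
Syndrome s8…s1 = 0001 → error at position 1.
Flip position 1: 000110100101011 → 100110100101011

100110100101011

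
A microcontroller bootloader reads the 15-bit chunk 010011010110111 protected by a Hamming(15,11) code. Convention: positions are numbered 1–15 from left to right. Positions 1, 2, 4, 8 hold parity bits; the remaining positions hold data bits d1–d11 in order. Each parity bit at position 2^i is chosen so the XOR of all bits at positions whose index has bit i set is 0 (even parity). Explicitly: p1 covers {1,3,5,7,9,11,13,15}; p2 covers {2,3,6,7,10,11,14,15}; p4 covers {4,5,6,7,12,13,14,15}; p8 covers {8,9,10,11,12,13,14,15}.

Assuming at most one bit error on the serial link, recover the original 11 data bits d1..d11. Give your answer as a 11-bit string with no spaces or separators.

s1 (pos 1,3,5,7,9,11,13,15): 0⊕0⊕1⊕0⊕0⊕1⊕1⊕1 = 0
s2 (pos 2,3,6,7,10,11,14,15): 1⊕0⊕1⊕0⊕1⊕1⊕1⊕1 = 0
s4 (pos 4,5,6,7,12,13,14,15): 0⊕1⊕1⊕0⊕0⊕1⊕1⊕1 = 1
s8 (pos 8,9,10,11,12,13,14,15): 1⊕0⊕1⊕1⊕0⊕1⊕1⊕1 = 0
Syndrome s8…s1 = 0100 → error at position 4.
Flip position 4: 010011010110111 → 010111010110111
Read data bits from positions 3,5,6,7,9,10,11,12,13,14,15: 01100110111

01100110111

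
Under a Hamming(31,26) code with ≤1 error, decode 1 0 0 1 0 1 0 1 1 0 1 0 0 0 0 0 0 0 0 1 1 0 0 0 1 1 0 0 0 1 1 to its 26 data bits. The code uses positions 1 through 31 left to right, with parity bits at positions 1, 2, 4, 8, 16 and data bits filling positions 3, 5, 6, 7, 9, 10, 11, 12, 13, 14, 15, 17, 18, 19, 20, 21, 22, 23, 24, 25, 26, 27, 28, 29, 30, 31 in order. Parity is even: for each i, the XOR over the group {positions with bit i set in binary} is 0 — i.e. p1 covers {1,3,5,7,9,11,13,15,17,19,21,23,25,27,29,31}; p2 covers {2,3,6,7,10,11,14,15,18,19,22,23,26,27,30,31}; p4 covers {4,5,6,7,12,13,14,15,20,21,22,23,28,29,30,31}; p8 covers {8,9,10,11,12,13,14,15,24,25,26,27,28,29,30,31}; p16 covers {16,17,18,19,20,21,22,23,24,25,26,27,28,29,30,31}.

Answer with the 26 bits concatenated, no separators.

s1 (pos 1,3,5,7,9,11,13,15,17,19,21,23,25,27,29,31): 1⊕0⊕0⊕0⊕1⊕1⊕0⊕0⊕0⊕0⊕1⊕0⊕1⊕0⊕0⊕1 = 0
s2 (pos 2,3,6,7,10,11,14,15,18,19,22,23,26,27,30,31): 0⊕0⊕1⊕0⊕0⊕1⊕0⊕0⊕0⊕0⊕0⊕0⊕1⊕0⊕1⊕1 = 1
s4 (pos 4,5,6,7,12,13,14,15,20,21,22,23,28,29,30,31): 1⊕0⊕1⊕0⊕0⊕0⊕0⊕0⊕1⊕1⊕0⊕0⊕0⊕0⊕1⊕1 = 0
s8 (pos 8,9,10,11,12,13,14,15,24,25,26,27,28,29,30,31): 1⊕1⊕0⊕1⊕0⊕0⊕0⊕0⊕0⊕1⊕1⊕0⊕0⊕0⊕1⊕1 = 1
s16 (pos 16,17,18,19,20,21,22,23,24,25,26,27,28,29,30,31): 0⊕0⊕0⊕0⊕1⊕1⊕0⊕0⊕0⊕1⊕1⊕0⊕0⊕0⊕1⊕1 = 0
Syndrome s16…s1 = 01010 → error at position 10.
Flip position 10: 1001010110100000000110001100011 → 1001010111100000000110001100011
Read data bits from positions 3,5,6,7,9,10,11,12,13,14,15,17,18,19,20,21,22,23,24,25,26,27,28,29,30,31: 00101110000000110001100011

00101110000000110001100011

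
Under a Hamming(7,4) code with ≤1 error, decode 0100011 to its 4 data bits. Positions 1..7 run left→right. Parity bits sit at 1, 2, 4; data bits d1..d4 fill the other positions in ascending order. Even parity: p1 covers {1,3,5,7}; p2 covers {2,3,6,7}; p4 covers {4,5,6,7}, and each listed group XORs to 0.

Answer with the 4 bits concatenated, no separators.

s1 (pos 1,3,5,7): 0⊕0⊕0⊕1 = 1
s2 (pos 2,3,6,7): 1⊕0⊕1⊕1 = 1
s4 (pos 4,5,6,7): 0⊕0⊕1⊕1 = 0
Syndrome s4…s1 = 011 → error at position 3.
Flip position 3: 0100011 → 0110011
Read data bits from positions 3,5,6,7: 1011

1011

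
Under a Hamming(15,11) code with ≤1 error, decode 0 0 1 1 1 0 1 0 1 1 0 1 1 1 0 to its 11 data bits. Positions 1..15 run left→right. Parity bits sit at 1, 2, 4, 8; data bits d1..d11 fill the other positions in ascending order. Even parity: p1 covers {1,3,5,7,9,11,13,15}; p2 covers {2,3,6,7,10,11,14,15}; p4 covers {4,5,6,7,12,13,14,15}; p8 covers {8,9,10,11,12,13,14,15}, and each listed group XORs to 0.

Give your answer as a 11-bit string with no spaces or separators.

s1 (pos 1,3,5,7,9,11,13,15): 0⊕1⊕1⊕1⊕1⊕0⊕1⊕0 = 1
s2 (pos 2,3,6,7,10,11,14,15): 0⊕1⊕0⊕1⊕1⊕0⊕1⊕0 = 0
s4 (pos 4,5,6,7,12,13,14,15): 1⊕1⊕0⊕1⊕1⊕1⊕1⊕0 = 0
s8 (pos 8,9,10,11,12,13,14,15): 0⊕1⊕1⊕0⊕1⊕1⊕1⊕0 = 1
Syndrome s8…s1 = 1001 → error at position 9.
Flip position 9: 001110101101110 → 001110100101110
Read data bits from positions 3,5,6,7,9,10,11,12,13,14,15: 11010101110

11010101110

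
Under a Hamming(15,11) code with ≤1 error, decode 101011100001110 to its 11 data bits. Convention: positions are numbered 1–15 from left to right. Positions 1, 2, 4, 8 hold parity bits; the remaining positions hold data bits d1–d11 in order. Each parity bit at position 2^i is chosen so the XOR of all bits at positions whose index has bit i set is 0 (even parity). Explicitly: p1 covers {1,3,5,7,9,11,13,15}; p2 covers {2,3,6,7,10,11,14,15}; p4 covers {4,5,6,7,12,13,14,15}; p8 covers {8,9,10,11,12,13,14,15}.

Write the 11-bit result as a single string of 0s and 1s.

11111001110

s1 (pos 1,3,5,7,9,11,13,15): 1⊕1⊕1⊕1⊕0⊕0⊕1⊕0 = 1
s2 (pos 2,3,6,7,10,11,14,15): 0⊕1⊕1⊕1⊕0⊕0⊕1⊕0 = 0
s4 (pos 4,5,6,7,12,13,14,15): 0⊕1⊕1⊕1⊕1⊕1⊕1⊕0 = 0
s8 (pos 8,9,10,11,12,13,14,15): 0⊕0⊕0⊕0⊕1⊕1⊕1⊕0 = 1
Syndrome s8…s1 = 1001 → error at position 9.
Flip position 9: 101011100001110 → 101011101001110
Read data bits from positions 3,5,6,7,9,10,11,12,13,14,15: 11111001110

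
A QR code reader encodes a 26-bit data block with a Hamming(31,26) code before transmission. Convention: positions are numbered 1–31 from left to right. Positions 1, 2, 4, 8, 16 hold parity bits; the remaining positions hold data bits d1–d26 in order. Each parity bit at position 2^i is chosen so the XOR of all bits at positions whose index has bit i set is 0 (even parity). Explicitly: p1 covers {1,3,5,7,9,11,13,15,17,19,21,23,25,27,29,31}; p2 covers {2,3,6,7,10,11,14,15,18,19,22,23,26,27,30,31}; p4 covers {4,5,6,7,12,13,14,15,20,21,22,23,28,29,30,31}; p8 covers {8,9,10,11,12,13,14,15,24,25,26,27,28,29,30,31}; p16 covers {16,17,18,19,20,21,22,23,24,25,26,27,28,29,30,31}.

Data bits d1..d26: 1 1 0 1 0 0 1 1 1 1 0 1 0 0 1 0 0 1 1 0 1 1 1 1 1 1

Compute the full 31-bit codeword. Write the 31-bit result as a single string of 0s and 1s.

Place data at non-parity positions: p1 p2 1 p4 1 0 1 p8 0 0 1 1 1 1 0 p16 1 0 0 1 0 0 1 1 0 1 1 1 1 1 1
p1 (pos 1,3,5,7,9,11,13,15,17,19,21,23,25,27,29,31): XOR of data positions = 1⊕1⊕1⊕0⊕1⊕1⊕0⊕1⊕0⊕0⊕1⊕0⊕1⊕1⊕1 = 0
p2 (pos 2,3,6,7,10,11,14,15,18,19,22,23,26,27,30,31): XOR of data positions = 1⊕0⊕1⊕0⊕1⊕1⊕0⊕0⊕0⊕0⊕1⊕1⊕1⊕1⊕1 = 1
p4 (pos 4,5,6,7,12,13,14,15,20,21,22,23,28,29,30,31): XOR of data positions = 1⊕0⊕1⊕1⊕1⊕1⊕0⊕1⊕0⊕0⊕1⊕1⊕1⊕1⊕1 = 1
p8 (pos 8,9,10,11,12,13,14,15,24,25,26,27,28,29,30,31): XOR of data positions = 0⊕0⊕1⊕1⊕1⊕1⊕0⊕1⊕0⊕1⊕1⊕1⊕1⊕1⊕1 = 1
p16 (pos 16,17,18,19,20,21,22,23,24,25,26,27,28,29,30,31): XOR of data positions = 1⊕0⊕0⊕1⊕0⊕0⊕1⊕1⊕0⊕1⊕1⊕1⊕1⊕1⊕1 = 0
Codeword: 0111101100111100100100110111111

0111101100111100100100110111111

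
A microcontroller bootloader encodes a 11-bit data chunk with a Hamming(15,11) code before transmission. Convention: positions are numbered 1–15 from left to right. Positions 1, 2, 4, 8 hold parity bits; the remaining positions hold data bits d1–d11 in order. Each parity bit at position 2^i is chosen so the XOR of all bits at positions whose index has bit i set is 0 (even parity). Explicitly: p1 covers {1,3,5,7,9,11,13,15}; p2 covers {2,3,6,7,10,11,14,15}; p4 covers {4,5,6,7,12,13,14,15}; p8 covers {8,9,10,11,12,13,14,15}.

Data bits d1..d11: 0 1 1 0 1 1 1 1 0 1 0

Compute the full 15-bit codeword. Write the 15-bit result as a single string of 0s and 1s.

100011011111010

Place data at non-parity positions: p1 p2 0 p4 1 1 0 p8 1 1 1 1 0 1 0
p1 (pos 1,3,5,7,9,11,13,15): XOR of data positions = 0⊕1⊕0⊕1⊕1⊕0⊕0 = 1
p2 (pos 2,3,6,7,10,11,14,15): XOR of data positions = 0⊕1⊕0⊕1⊕1⊕1⊕0 = 0
p4 (pos 4,5,6,7,12,13,14,15): XOR of data positions = 1⊕1⊕0⊕1⊕0⊕1⊕0 = 0
p8 (pos 8,9,10,11,12,13,14,15): XOR of data positions = 1⊕1⊕1⊕1⊕0⊕1⊕0 = 1
Codeword: 100011011111010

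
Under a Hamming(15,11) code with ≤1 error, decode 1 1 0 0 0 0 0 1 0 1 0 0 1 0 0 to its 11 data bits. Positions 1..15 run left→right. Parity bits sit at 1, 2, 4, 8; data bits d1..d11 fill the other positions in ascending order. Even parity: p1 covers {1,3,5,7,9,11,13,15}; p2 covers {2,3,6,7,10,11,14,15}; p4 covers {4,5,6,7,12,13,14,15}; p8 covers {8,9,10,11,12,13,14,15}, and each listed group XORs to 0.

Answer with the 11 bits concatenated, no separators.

s1 (pos 1,3,5,7,9,11,13,15): 1⊕0⊕0⊕0⊕0⊕0⊕1⊕0 = 0
s2 (pos 2,3,6,7,10,11,14,15): 1⊕0⊕0⊕0⊕1⊕0⊕0⊕0 = 0
s4 (pos 4,5,6,7,12,13,14,15): 0⊕0⊕0⊕0⊕0⊕1⊕0⊕0 = 1
s8 (pos 8,9,10,11,12,13,14,15): 1⊕0⊕1⊕0⊕0⊕1⊕0⊕0 = 1
Syndrome s8…s1 = 1100 → error at position 12.
Flip position 12: 110000010100100 → 110000010101100
Read data bits from positions 3,5,6,7,9,10,11,12,13,14,15: 00000101100

00000101100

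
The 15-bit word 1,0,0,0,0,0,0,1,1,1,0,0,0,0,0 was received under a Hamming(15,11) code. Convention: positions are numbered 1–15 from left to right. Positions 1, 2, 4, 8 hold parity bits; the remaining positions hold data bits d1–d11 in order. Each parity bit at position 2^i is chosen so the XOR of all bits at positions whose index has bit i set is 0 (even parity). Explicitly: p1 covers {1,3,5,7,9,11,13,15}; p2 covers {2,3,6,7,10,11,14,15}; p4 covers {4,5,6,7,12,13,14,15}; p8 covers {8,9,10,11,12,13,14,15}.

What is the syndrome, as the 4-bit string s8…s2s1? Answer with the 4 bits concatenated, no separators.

1010

s1 (pos 1,3,5,7,9,11,13,15): 1⊕0⊕0⊕0⊕1⊕0⊕0⊕0 = 0
s2 (pos 2,3,6,7,10,11,14,15): 0⊕0⊕0⊕0⊕1⊕0⊕0⊕0 = 1
s4 (pos 4,5,6,7,12,13,14,15): 0⊕0⊕0⊕0⊕0⊕0⊕0⊕0 = 0
s8 (pos 8,9,10,11,12,13,14,15): 1⊕1⊕1⊕0⊕0⊕0⊕0⊕0 = 1
Syndrome s8…s1 = 1010 → error at position 10.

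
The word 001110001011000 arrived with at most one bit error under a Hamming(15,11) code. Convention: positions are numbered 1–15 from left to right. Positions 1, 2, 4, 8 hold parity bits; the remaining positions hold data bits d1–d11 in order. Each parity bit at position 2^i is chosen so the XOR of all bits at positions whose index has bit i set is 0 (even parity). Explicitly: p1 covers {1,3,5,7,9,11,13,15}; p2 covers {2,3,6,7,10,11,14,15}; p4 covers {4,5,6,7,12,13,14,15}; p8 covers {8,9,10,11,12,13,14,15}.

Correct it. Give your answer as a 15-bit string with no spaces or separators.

s1 (pos 1,3,5,7,9,11,13,15): 0⊕1⊕1⊕0⊕1⊕1⊕0⊕0 = 0
s2 (pos 2,3,6,7,10,11,14,15): 0⊕1⊕0⊕0⊕0⊕1⊕0⊕0 = 0
s4 (pos 4,5,6,7,12,13,14,15): 1⊕1⊕0⊕0⊕1⊕0⊕0⊕0 = 1
s8 (pos 8,9,10,11,12,13,14,15): 0⊕1⊕0⊕1⊕1⊕0⊕0⊕0 = 1
Syndrome s8…s1 = 1100 → error at position 12.
Flip position 12: 001110001011000 → 001110001010000

001110001010000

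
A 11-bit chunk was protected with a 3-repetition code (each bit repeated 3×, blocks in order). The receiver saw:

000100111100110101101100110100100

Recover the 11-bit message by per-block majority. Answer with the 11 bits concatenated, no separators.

00101110100

Block 1 (000): 0 ones → 0
Block 2 (100): 1 one → 0
Block 3 (111): 3 ones → 1
Block 4 (100): 1 one → 0
Block 5 (110): 2 ones → 1
Block 6 (101): 2 ones → 1
Block 7 (101): 2 ones → 1
Block 8 (100): 1 one → 0
Block 9 (110): 2 ones → 1
Block 10 (100): 1 one → 0
Block 11 (100): 1 one → 0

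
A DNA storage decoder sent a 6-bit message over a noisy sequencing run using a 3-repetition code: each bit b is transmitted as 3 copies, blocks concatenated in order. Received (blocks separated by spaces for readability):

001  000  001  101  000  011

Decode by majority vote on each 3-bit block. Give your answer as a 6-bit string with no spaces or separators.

000101

Block 1 (001): 1 one → 0
Block 2 (000): 0 ones → 0
Block 3 (001): 1 one → 0
Block 4 (101): 2 ones → 1
Block 5 (000): 0 ones → 0
Block 6 (011): 2 ones → 1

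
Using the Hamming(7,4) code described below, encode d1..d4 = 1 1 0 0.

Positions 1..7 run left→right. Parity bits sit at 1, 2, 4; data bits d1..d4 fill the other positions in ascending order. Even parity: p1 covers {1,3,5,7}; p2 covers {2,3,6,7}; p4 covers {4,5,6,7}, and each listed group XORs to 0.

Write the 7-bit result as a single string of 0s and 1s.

Place data at non-parity positions: p1 p2 1 p4 1 0 0
p1 (pos 1,3,5,7): XOR of data positions = 1⊕1⊕0 = 0
p2 (pos 2,3,6,7): XOR of data positions = 1⊕0⊕0 = 1
p4 (pos 4,5,6,7): XOR of data positions = 1⊕0⊕0 = 1
Codeword: 0111100

0111100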